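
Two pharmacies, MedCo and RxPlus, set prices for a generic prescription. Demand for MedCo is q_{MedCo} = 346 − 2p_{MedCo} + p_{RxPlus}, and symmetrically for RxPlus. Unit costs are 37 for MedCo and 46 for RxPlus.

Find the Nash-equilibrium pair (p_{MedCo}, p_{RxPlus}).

141.2, 144.8

MedCo's profit: π = (p_{MedCo} − 37)(346 − 2p_{MedCo} + p_{RxPlus}).
∂π/∂p_{MedCo} = 420 − 4p_{MedCo} + p_{RxPlus} = 0 ⇒ p_{MedCo} = 105 + 0.25p_{RxPlus}.
Similarly p_{RxPlus} = 109.5 + 0.25p_{MedCo}.
Solving the two reaction functions simultaneously: (1 − (0.25)(0.25))p_{MedCo} = 105 + 0.25·109.5, so 0.9375p_{MedCo} = 132.375 and p_{MedCo} = 141.2.
Then p_{RxPlus} = 109.5 + 0.25·141.2 = 144.8.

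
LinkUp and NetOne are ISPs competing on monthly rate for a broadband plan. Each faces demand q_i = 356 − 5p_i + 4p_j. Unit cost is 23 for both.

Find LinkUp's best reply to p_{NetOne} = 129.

98.7

LinkUp's profit: π = (p_{LinkUp} − 23)(356 − 5p_{LinkUp} + 4p_{NetOne}).
∂π/∂p_{LinkUp} = 471 − 10p_{LinkUp} + 4p_{NetOne} = 0 ⇒ p_{LinkUp} = 47.1 + 0.4p_{NetOne}.
At p_{NetOne} = 129: p_{LinkUp} = 47.1 + 0.4·129 = 98.7.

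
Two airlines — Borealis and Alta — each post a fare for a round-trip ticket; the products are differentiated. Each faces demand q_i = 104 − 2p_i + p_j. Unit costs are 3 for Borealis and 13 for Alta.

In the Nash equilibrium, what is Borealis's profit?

Borealis's profit: π = (p_{Borealis} − 3)(104 − 2p_{Borealis} + p_{Alta}).
∂π/∂p_{Borealis} = 110 − 4p_{Borealis} + p_{Alta} = 0 ⇒ p_{Borealis} = 27.5 + 0.25p_{Alta}.
Similarly p_{Alta} = 32.5 + 0.25p_{Borealis}.
Solving the two reaction functions simultaneously: (1 − (0.25)(0.25))p_{Borealis} = 27.5 + 0.25·32.5, so 0.9375p_{Borealis} = 35.625 and p_{Borealis} = 38.
Then p_{Alta} = 32.5 + 0.25·38 = 42.
q_{Borealis} = 104 − 2·38 + 42 = 70.
Profit = (38 − 3)·70 = 2450.

2450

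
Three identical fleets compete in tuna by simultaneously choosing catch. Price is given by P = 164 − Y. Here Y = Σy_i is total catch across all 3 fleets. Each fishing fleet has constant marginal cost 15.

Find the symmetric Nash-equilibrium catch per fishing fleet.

37.25

A representative fishing fleet's profit is π_i = y_i(164 − Y) − 15y_i, with Y = y_i + Σ_{j≠i} y_j.
First-order condition: 149 − 2y_i − Σ_{j≠i} y_j = 0.
With identical fishing fleets, set every y_j = y: then 149 − 2y − 2y = 0, i.e. y = 149/4 = 37.25.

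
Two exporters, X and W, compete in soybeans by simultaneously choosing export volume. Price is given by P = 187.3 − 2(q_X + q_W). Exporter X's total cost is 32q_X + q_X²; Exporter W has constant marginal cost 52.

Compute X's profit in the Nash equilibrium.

Exporter X's profit: π = q_X(187.3 − 2(q_X + q_W)) − 32q_X − q_X².
∂π/∂q_X = 155.3 − 6q_X − 2q_W = 0, so q_X = 1553/60 − (1/3)q_W.
For W: ∂π/∂q_W = 135.3 − 4q_W − 2q_X = 0 ⇒ q_W = 33.825 − 0.5q_X.
Substituting the second reaction function into the first: q_X = 1553/60 − (1/3)(33.825 − 0.5q_X), which gives (5/6)q_X = 1753/120 ⇒ q_X = 17.53.
Then q_W = 33.825 − 0.5·17.53 = 25.06.
Price P = 187.3 − 2·42.59 = 102.12.
X's profit: (102.12 − 32)·17.53 − (17.53)² = 921.9027.

921.9027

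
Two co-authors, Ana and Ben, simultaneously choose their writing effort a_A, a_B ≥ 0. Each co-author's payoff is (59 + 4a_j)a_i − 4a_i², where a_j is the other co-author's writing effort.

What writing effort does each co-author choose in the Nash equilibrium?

14.75

Ana's payoff is (59 + 4a_B)a_A − 4a_A².
∂π/∂a_A = 59 + 4a_B − 8a_A = 0, so a_A = 7.375 + 0.5a_B.
The game is symmetric, so in equilibrium a_B = a_A: the reaction function gives 0.5a_A = 7.375, hence a_A = 14.75.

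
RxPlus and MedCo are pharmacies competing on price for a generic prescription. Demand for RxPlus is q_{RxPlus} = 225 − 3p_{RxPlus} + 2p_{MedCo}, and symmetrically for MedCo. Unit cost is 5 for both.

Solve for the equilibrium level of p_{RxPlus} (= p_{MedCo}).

RxPlus's profit: π = (p_{RxPlus} − 5)(225 − 3p_{RxPlus} + 2p_{MedCo}).
∂π/∂p_{RxPlus} = 240 − 6p_{RxPlus} + 2p_{MedCo} = 0 ⇒ p_{RxPlus} = 40 + (1/3)p_{MedCo}.
By symmetry p_{MedCo} = p_{RxPlus}; substituting into the reaction function, (2/3)p_{RxPlus} = 40 and p_{RxPlus} = 60.

60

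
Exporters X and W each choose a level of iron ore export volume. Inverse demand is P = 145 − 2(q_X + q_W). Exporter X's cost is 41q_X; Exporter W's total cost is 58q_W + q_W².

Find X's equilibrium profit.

Exporter X's profit: π = q_X(145 − 2(q_X + q_W)) − 41q_X.
∂π/∂q_X = 104 − 4q_X − 2q_W = 0, so q_X = 26 − 0.5q_W.
For W: ∂π/∂q_W = 87 − 6q_W − 2q_X = 0 ⇒ q_W = 14.5 − (1/3)q_X.
Plugging q_W into X's best response: q_X = 26 − 0.5(14.5 − (1/3)q_X) ⇒ (5/6)q_X = 18.75, so q_X = 22.5.
Then q_W = 14.5 − (1/3)·22.5 = 7.
Price P = 145 − 2·29.5 = 86.
X's profit: (86 − 41)·22.5 = 1012.5.

1012.5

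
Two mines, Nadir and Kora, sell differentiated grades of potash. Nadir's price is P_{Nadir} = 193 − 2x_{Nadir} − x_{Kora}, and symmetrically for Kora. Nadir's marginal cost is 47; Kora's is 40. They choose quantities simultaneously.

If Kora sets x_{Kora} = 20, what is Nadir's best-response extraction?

Mine Nadir's profit: π = x_{Nadir}(193 − 2x_{Nadir} − x_{Kora}) − 47x_{Nadir}.
∂π/∂x_{Nadir} = 146 − 4x_{Nadir} − x_{Kora} = 0 ⇒ x_{Nadir} = 36.5 − 0.25x_{Kora}.
At x_{Kora} = 20: x_{Nadir} = 36.5 − 0.25·20 = 31.5.

31.5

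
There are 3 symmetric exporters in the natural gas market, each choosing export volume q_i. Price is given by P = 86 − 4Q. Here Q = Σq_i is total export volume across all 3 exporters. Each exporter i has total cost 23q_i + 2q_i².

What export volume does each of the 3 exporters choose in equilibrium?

A representative exporter's profit is π_i = q_i(86 − 4Q) − 23q_i − 2q_i², with Q = q_i + Σ_{j≠i} q_j.
First-order condition: 63 − 12q_i − 4Σ_{j≠i} q_j = 0.
Imposing symmetry (q_j = q for all j) turns Σ_{j≠i} q_j into 2q, so 63 = 20q and q = 3.15.

3.15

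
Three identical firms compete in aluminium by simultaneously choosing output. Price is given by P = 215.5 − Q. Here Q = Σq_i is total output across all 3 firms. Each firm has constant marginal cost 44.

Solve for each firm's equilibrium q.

42.875

A representative firm's profit is π_i = q_i(215.5 − Q) − 44q_i, with Q = q_i + Σ_{j≠i} q_j.
First-order condition: 171.5 − 2q_i − Σ_{j≠i} q_j = 0.
With identical firms, set every q_j = q: then 171.5 − 2q − 2q = 0, i.e. q = 171.5/4 = 42.875.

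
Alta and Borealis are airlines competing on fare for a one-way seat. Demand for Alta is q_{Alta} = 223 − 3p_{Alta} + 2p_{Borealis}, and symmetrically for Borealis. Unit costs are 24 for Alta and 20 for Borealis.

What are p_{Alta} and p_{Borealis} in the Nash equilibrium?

Alta's profit: π = (p_{Alta} − 24)(223 − 3p_{Alta} + 2p_{Borealis}).
∂π/∂p_{Alta} = 295 − 6p_{Alta} + 2p_{Borealis} = 0 ⇒ p_{Alta} = 295/6 + (1/3)p_{Borealis}.
Similarly p_{Borealis} = 283/6 + (1/3)p_{Alta}.
Substituting the second reaction function into the first: p_{Alta} = 295/6 + (1/3)(283/6 + (1/3)p_{Alta}), which gives (8/9)p_{Alta} = 584/9 ⇒ p_{Alta} = 73.
Then p_{Borealis} = 283/6 + (1/3)·73 = 71.5.

73, 71.5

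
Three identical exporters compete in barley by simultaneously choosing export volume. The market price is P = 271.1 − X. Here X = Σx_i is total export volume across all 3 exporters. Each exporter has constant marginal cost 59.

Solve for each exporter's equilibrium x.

53.025

A representative exporter's profit is π_i = x_i(271.1 − X) − 59x_i, with X = x_i + Σ_{j≠i} x_j.
First-order condition: 212.1 − 2x_i − Σ_{j≠i} x_j = 0.
In a symmetric equilibrium every exporter chooses the same x, so Σ_{j≠i} x_j = 2x. The condition becomes 212.1 − 4x = 0, giving x = 212.1/4 = 53.025.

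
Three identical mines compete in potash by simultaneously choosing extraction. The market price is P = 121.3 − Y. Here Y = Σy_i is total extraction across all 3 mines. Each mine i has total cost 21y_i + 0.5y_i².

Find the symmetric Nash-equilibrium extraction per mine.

A representative mine's profit is π_i = y_i(121.3 − Y) − 21y_i − 0.5y_i², with Y = y_i + Σ_{j≠i} y_j.
First-order condition: 100.3 − 3y_i − Σ_{j≠i} y_j = 0.
In a symmetric equilibrium every mine chooses the same y, so Σ_{j≠i} y_j = 2y. The condition becomes 100.3 − 5y = 0, giving y = 100.3/5 = 20.06.

20.06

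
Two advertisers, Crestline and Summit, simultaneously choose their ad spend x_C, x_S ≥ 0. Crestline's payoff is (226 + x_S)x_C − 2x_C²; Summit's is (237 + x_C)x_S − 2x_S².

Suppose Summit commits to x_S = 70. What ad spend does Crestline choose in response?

Expanding Crestline's payoff: 226x_C + x_Sx_C − 2x_C².
∂π/∂x_C = 226 + x_S − 4x_C = 0, so x_C = 56.5 + 0.25x_S.
At x_S = 70: x_C = 56.5 + 0.25·70 = 74.

74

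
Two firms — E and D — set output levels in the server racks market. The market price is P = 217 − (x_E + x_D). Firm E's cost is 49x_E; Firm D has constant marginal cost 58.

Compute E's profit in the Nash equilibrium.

3481

Firm E's profit: π = x_E(217 − (x_E + x_D)) − 49x_E.
∂π/∂x_E = 168 − 2x_E − x_D = 0, so x_E = 84 − 0.5x_D.
By the same steps for D: x_D = 79.5 − 0.5x_E.
Plugging x_D into E's best response: x_E = 84 − 0.5(79.5 − 0.5x_E) ⇒ 0.75x_E = 44.25, so x_E = 59.
Then x_D = 79.5 − 0.5·59 = 50.
Price P = 217 − 109 = 108.
E's profit: (108 − 49)·59 = 3481.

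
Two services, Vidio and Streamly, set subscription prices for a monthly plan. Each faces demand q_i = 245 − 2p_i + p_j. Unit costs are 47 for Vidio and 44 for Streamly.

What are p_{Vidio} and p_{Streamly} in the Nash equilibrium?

112.6, 111.4

Vidio's profit: π = (p_{Vidio} − 47)(245 − 2p_{Vidio} + p_{Streamly}).
∂π/∂p_{Vidio} = 339 − 4p_{Vidio} + p_{Streamly} = 0 ⇒ p_{Vidio} = 84.75 + 0.25p_{Streamly}.
Similarly p_{Streamly} = 83.25 + 0.25p_{Vidio}.
Substituting the second reaction function into the first: p_{Vidio} = 84.75 + 0.25(83.25 + 0.25p_{Vidio}), which gives 0.9375p_{Vidio} = 105.5625 ⇒ p_{Vidio} = 112.6.
Then p_{Streamly} = 83.25 + 0.25·112.6 = 111.4.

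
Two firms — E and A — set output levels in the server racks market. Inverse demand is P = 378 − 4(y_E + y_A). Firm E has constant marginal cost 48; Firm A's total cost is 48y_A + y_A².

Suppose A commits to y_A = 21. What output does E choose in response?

Firm E's profit: π = y_E(378 − 4(y_E + y_A)) − 48y_E.
∂π/∂y_E = 330 − 8y_E − 4y_A = 0, so y_E = 41.25 − 0.5y_A.
At y_A = 21: y_E = 41.25 − 0.5·21 = 30.75.

30.75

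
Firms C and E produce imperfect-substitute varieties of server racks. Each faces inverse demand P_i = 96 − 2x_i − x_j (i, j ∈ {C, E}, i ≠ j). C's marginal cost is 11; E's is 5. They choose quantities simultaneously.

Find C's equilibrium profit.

551.12

Firm C's profit: π = x_C(96 − 2x_C − x_E) − 11x_C.
∂π/∂x_C = 85 − 4x_C − x_E = 0 ⇒ x_C = 21.25 − 0.25x_E.
Similarly x_E = 22.75 − 0.25x_C.
Substituting the second reaction function into the first: x_C = 21.25 − 0.25(22.75 − 0.25x_C), which gives 0.9375x_C = 15.5625 ⇒ x_C = 16.6.
Then x_E = 22.75 − 0.25·16.6 = 18.6.
P_C = 96 − 2·16.6 − 18.6 = 44.2.
Profit = (44.2 − 11)·16.6 = 551.12.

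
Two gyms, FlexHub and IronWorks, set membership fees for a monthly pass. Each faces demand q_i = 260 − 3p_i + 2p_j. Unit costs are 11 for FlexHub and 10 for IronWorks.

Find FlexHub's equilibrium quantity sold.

186.1875

FlexHub's profit: π = (p_{FlexHub} − 11)(260 − 3p_{FlexHub} + 2p_{IronWorks}).
∂π/∂p_{FlexHub} = 293 − 6p_{FlexHub} + 2p_{IronWorks} = 0 ⇒ p_{FlexHub} = 293/6 + (1/3)p_{IronWorks}.
Similarly p_{IronWorks} = 145/3 + (1/3)p_{FlexHub}.
Plugging p_{IronWorks} into FlexHub's best response: p_{FlexHub} = 293/6 + (1/3)(145/3 + (1/3)p_{FlexHub}) ⇒ (8/9)p_{FlexHub} = 1169/18, so p_{FlexHub} = 73.0625.
Then p_{IronWorks} = 145/3 + (1/3)·73.0625 = 72.6875.
q_{FlexHub} = 260 − 3·73.0625 + 2·72.6875 = 186.1875.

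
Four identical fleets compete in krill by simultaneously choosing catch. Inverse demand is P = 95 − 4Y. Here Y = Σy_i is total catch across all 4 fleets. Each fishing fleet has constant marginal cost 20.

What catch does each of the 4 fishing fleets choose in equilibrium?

A representative fishing fleet's profit is π_i = y_i(95 − 4Y) − 20y_i, with Y = y_i + Σ_{j≠i} y_j.
First-order condition: 75 − 8y_i − 4Σ_{j≠i} y_j = 0.
In a symmetric equilibrium every fishing fleet chooses the same y, so Σ_{j≠i} y_j = 3y. The condition becomes 75 − 20y = 0, giving y = 75/20 = 3.75.

3.75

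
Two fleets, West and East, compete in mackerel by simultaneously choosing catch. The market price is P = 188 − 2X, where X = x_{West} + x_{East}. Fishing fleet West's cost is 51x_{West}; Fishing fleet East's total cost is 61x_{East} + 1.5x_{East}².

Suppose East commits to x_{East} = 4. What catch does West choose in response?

Fishing fleet West's profit: π = x_{West}(188 − 2(x_{West} + x_{East})) − 51x_{West}.
∂π/∂x_{West} = 137 − 4x_{West} − 2x_{East} = 0, so x_{West} = 34.25 − 0.5x_{East}.
At x_{East} = 4: x_{West} = 34.25 − 0.5·4 = 32.25.

32.25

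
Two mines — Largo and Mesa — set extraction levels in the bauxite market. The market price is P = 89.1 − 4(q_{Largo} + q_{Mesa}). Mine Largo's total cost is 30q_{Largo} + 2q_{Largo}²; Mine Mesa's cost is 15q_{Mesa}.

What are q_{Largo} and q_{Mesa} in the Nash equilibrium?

Mine Largo's profit: π = q_{Largo}(89.1 − 4(q_{Largo} + q_{Mesa})) − 30q_{Largo} − 2q_{Largo}².
∂π/∂q_{Largo} = 59.1 − 12q_{Largo} − 4q_{Mesa} = 0, so q_{Largo} = 4.925 − (1/3)q_{Mesa}.
For Mesa: ∂π/∂q_{Mesa} = 74.1 − 8q_{Mesa} − 4q_{Largo} = 0 ⇒ q_{Mesa} = 9.2625 − 0.5q_{Largo}.
Substituting the second reaction function into the first: q_{Largo} = 4.925 − (1/3)(9.2625 − 0.5q_{Largo}), which gives (5/6)q_{Largo} = 1.8375 ⇒ q_{Largo} = 2.205.
Then q_{Mesa} = 9.2625 − 0.5·2.205 = 8.16.

2.205, 8.16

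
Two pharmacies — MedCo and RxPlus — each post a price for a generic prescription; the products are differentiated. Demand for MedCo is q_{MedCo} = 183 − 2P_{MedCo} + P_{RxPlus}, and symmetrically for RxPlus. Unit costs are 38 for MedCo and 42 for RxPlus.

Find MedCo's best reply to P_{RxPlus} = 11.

MedCo's profit: π = (P_{MedCo} − 38)(183 − 2P_{MedCo} + P_{RxPlus}).
∂π/∂P_{MedCo} = 259 − 4P_{MedCo} + P_{RxPlus} = 0 ⇒ P_{MedCo} = 64.75 + 0.25P_{RxPlus}.
At P_{RxPlus} = 11: P_{MedCo} = 64.75 + 0.25·11 = 67.5.

67.5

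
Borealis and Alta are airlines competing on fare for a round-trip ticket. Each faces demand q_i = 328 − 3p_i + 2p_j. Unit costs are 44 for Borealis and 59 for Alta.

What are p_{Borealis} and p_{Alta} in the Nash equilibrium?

117.8125, 123.4375

Borealis's profit: π = (p_{Borealis} − 44)(328 − 3p_{Borealis} + 2p_{Alta}).
∂π/∂p_{Borealis} = 460 − 6p_{Borealis} + 2p_{Alta} = 0 ⇒ p_{Borealis} = 230/3 + (1/3)p_{Alta}.
Similarly p_{Alta} = 505/6 + (1/3)p_{Borealis}.
Plugging p_{Alta} into Borealis's best response: p_{Borealis} = 230/3 + (1/3)(505/6 + (1/3)p_{Borealis}) ⇒ (8/9)p_{Borealis} = 1885/18, so p_{Borealis} = 117.8125.
Then p_{Alta} = 505/6 + (1/3)·117.8125 = 123.4375.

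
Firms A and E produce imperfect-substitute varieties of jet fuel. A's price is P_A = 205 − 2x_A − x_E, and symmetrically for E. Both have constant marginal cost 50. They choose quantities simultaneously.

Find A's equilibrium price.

112

Firm A's profit: π = x_A(205 − 2x_A − x_E) − 50x_A.
∂π/∂x_A = 155 − 4x_A − x_E = 0 ⇒ x_A = 38.75 − 0.25x_E.
The game is symmetric, so in equilibrium x_E = x_A: the reaction function gives 1.25x_A = 38.75, hence x_A = 31.
P_A = 205 − 2·31 − 31 = 112.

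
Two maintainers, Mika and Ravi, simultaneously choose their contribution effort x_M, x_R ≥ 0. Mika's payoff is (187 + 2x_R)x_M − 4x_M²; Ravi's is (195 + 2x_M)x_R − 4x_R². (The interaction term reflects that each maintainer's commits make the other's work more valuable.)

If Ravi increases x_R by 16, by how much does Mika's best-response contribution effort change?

Expanding Mika's payoff: 187x_M + 2x_Rx_M − 4x_M².
∂π/∂x_M = 187 + 2x_R − 8x_M = 0, so x_M = 23.375 + 0.25x_R.
The reaction-function slope is 0.25, so a 16-unit rise in x_R moves x_M by 0.25 × 16 = 4. Mika's best response rises — the actions are strategic complements.

4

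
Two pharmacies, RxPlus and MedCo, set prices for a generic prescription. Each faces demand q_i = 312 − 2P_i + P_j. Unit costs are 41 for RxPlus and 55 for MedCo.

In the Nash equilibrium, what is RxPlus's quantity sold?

RxPlus's profit: π = (P_{RxPlus} − 41)(312 − 2P_{RxPlus} + P_{MedCo}).
∂π/∂P_{RxPlus} = 394 − 4P_{RxPlus} + P_{MedCo} = 0 ⇒ P_{RxPlus} = 98.5 + 0.25P_{MedCo}.
Similarly P_{MedCo} = 105.5 + 0.25P_{RxPlus}.
Substituting the second reaction function into the first: P_{RxPlus} = 98.5 + 0.25(105.5 + 0.25P_{RxPlus}), which gives 0.9375P_{RxPlus} = 124.875 ⇒ P_{RxPlus} = 133.2.
Then P_{MedCo} = 105.5 + 0.25·133.2 = 138.8.
q_{RxPlus} = 312 − 2·133.2 + 138.8 = 184.4.

184.4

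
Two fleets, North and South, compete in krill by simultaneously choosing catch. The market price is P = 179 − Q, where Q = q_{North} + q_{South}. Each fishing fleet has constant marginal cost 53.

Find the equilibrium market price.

95

Fishing fleet North's profit: π = q_{North}(179 − (q_{North} + q_{South})) − 53q_{North}.
∂π/∂q_{North} = 126 − 2q_{North} − q_{South} = 0, so q_{North} = 63 − 0.5q_{South}.
The game is symmetric, so in equilibrium q_{South} = q_{North}: the reaction function gives 1.5q_{North} = 63, hence q_{North} = 42.
Equilibrium price: P = 179 − 84 = 95.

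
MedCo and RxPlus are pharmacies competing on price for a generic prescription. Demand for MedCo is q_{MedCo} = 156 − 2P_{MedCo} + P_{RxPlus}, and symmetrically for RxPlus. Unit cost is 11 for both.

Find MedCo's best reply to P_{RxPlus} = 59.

MedCo's profit: π = (P_{MedCo} − 11)(156 − 2P_{MedCo} + P_{RxPlus}).
∂π/∂P_{MedCo} = 178 − 4P_{MedCo} + P_{RxPlus} = 0 ⇒ P_{MedCo} = 44.5 + 0.25P_{RxPlus}.
At P_{RxPlus} = 59: P_{MedCo} = 44.5 + 0.25·59 = 59.25.

59.25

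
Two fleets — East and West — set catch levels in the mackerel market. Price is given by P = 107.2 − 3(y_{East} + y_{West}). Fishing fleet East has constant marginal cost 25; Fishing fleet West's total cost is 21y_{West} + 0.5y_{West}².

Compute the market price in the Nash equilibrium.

53.8

Fishing fleet East's profit: π = y_{East}(107.2 − 3(y_{East} + y_{West})) − 25y_{East}.
∂π/∂y_{East} = 82.2 − 6y_{East} − 3y_{West} = 0, so y_{East} = 13.7 − 0.5y_{West}.
For West: ∂π/∂y_{West} = 86.2 − 7y_{West} − 3y_{East} = 0 ⇒ y_{West} = 431/35 − (3/7)y_{East}.
Plugging y_{West} into East's best response: y_{East} = 13.7 − 0.5(431/35 − (3/7)y_{East}) ⇒ (11/14)y_{East} = 264/35, so y_{East} = 9.6.
Then y_{West} = 431/35 − (3/7)·9.6 = 8.2.
Equilibrium price: P = 107.2 − 3·17.8 = 53.8.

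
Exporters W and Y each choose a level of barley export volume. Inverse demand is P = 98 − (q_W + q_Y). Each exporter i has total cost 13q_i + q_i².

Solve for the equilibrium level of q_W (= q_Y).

17

Exporter W's profit: π = q_W(98 − (q_W + q_Y)) − 13q_W − q_W².
∂π/∂q_W = 85 − 4q_W − q_Y = 0, so q_W = 21.25 − 0.25q_Y.
The game is symmetric, so in equilibrium q_Y = q_W: the reaction function gives 1.25q_W = 21.25, hence q_W = 17.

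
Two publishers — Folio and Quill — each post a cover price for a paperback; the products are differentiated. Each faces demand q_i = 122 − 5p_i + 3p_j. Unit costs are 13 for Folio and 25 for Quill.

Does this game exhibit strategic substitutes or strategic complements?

Folio's profit: π = (p_{Folio} − 13)(122 − 5p_{Folio} + 3p_{Quill}).
∂π/∂p_{Folio} = 187 − 10p_{Folio} + 3p_{Quill} = 0 ⇒ p_{Folio} = 18.7 + 0.3p_{Quill}.
The best-response slope dp_{Folio}/dp_{Quill} = 0.3 > 0: the reaction function is upward-sloping, so the choices are strategic complements.

strategic complements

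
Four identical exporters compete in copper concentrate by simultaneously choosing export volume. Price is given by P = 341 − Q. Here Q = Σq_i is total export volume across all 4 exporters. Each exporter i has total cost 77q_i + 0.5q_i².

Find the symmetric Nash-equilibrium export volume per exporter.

44

A representative exporter's profit is π_i = q_i(341 − Q) − 77q_i − 0.5q_i², with Q = q_i + Σ_{j≠i} q_j.
First-order condition: 264 − 3q_i − Σ_{j≠i} q_j = 0.
With identical exporters, set every q_j = q: then 264 − 3q − 3q = 0, i.e. q = 264/6 = 44.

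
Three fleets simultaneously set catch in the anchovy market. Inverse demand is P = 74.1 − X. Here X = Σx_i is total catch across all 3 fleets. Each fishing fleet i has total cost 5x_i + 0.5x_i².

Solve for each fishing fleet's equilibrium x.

A representative fishing fleet's profit is π_i = x_i(74.1 − X) − 5x_i − 0.5x_i², with X = x_i + Σ_{j≠i} x_j.
First-order condition: 69.1 − 3x_i − Σ_{j≠i} x_j = 0.
Imposing symmetry (x_j = x for all j) turns Σ_{j≠i} x_j into 2x, so 69.1 = 5x and x = 13.82.

13.82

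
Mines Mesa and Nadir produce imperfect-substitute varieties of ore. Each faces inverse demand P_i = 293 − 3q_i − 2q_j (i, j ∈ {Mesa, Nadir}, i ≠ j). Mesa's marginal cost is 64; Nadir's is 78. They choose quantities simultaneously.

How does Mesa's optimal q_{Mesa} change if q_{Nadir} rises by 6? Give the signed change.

-2

Mine Mesa's profit: π = q_{Mesa}(293 − 3q_{Mesa} − 2q_{Nadir}) − 64q_{Mesa}.
∂π/∂q_{Mesa} = 229 − 6q_{Mesa} − 2q_{Nadir} = 0 ⇒ q_{Mesa} = 229/6 − (1/3)q_{Nadir}.
The reaction-function slope is −1/3, so a 6-unit rise in q_{Nadir} moves q_{Mesa} by −1/3 × 6 = −2. Mesa's best response falls — the actions are strategic substitutes.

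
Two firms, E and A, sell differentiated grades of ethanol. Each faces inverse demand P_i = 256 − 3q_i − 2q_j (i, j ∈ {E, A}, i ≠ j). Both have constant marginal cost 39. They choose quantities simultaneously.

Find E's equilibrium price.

Firm E's profit: π = q_E(256 − 3q_E − 2q_A) − 39q_E.
∂π/∂q_E = 217 − 6q_E − 2q_A = 0 ⇒ q_E = 217/6 − (1/3)q_A.
By symmetry q_A = q_E; substituting into the reaction function, (4/3)q_E = 217/6 and q_E = 27.125.
P_E = 256 − 3·27.125 − 2·27.125 = 120.375.

120.375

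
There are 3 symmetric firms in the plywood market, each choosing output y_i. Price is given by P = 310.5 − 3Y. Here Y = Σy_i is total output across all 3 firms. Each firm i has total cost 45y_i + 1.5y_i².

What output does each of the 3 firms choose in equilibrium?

17.7

A representative firm's profit is π_i = y_i(310.5 − 3Y) − 45y_i − 1.5y_i², with Y = y_i + Σ_{j≠i} y_j.
First-order condition: 265.5 − 9y_i − 3Σ_{j≠i} y_j = 0.
In a symmetric equilibrium every firm chooses the same y, so Σ_{j≠i} y_j = 2y. The condition becomes 265.5 − 15y = 0, giving y = 265.5/15 = 17.7.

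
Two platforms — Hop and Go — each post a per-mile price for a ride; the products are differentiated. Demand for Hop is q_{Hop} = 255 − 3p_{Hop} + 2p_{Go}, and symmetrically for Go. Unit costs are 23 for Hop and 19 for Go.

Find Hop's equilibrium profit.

Hop's profit: π = (p_{Hop} − 23)(255 − 3p_{Hop} + 2p_{Go}).
∂π/∂p_{Hop} = 324 − 6p_{Hop} + 2p_{Go} = 0 ⇒ p_{Hop} = 54 + (1/3)p_{Go}.
Similarly p_{Go} = 52 + (1/3)p_{Hop}.
Solving the two reaction functions simultaneously: (1 − (1/3)(1/3))p_{Hop} = 54 + (1/3)·52, so (8/9)p_{Hop} = 214/3 and p_{Hop} = 80.25.
Then p_{Go} = 52 + (1/3)·80.25 = 78.75.
q_{Hop} = 255 − 3·80.25 + 2·78.75 = 171.75.
Profit = (80.25 − 23)·171.75 = 9832.6875.

9832.6875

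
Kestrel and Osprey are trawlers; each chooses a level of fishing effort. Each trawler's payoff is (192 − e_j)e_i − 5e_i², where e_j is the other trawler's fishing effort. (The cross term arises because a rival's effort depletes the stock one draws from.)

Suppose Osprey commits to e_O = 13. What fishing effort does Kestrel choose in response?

Kestrel's payoff is (192 − e_O)e_K − 5e_K².
∂π/∂e_K = 192 − e_O − 10e_K = 0, so e_K = 19.2 − 0.1e_O.
At e_O = 13: e_K = 19.2 − 0.1·13 = 17.9.

17.9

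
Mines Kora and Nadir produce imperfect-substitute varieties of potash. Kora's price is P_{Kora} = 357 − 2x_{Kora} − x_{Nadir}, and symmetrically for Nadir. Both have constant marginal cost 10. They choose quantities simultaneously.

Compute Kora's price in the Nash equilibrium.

Mine Kora's profit: π = x_{Kora}(357 − 2x_{Kora} − x_{Nadir}) − 10x_{Kora}.
∂π/∂x_{Kora} = 347 − 4x_{Kora} − x_{Nadir} = 0 ⇒ x_{Kora} = 86.75 − 0.25x_{Nadir}.
By symmetry x_{Nadir} = x_{Kora}; substituting into the reaction function, 1.25x_{Kora} = 86.75 and x_{Kora} = 69.4.
P_{Kora} = 357 − 2·69.4 − 69.4 = 148.8.

148.8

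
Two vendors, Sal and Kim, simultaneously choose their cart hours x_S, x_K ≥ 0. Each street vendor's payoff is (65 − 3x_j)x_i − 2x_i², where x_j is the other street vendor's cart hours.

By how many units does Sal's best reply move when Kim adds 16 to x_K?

Sal's payoff is (65 − 3x_K)x_S − 2x_S².
∂π/∂x_S = 65 − 3x_K − 4x_S = 0, so x_S = 16.25 − 0.75x_K.
The reaction-function slope is −0.75, so a 16-unit rise in x_K moves x_S by −0.75 × 16 = −12. Sal's best response falls — the actions are strategic substitutes.

-12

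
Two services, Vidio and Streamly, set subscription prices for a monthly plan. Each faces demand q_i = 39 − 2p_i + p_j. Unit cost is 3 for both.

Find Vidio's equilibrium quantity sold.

Vidio's profit: π = (p_{Vidio} − 3)(39 − 2p_{Vidio} + p_{Streamly}).
∂π/∂p_{Vidio} = 45 − 4p_{Vidio} + p_{Streamly} = 0 ⇒ p_{Vidio} = 11.25 + 0.25p_{Streamly}.
The game is symmetric, so in equilibrium p_{Streamly} = p_{Vidio}: the reaction function gives 0.75p_{Vidio} = 11.25, hence p_{Vidio} = 15.
q_{Vidio} = 39 − 2·15 + 15 = 24.

24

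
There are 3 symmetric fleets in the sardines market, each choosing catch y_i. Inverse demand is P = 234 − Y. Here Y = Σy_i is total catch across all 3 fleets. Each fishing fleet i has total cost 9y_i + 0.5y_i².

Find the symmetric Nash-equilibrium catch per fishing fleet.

45

A representative fishing fleet's profit is π_i = y_i(234 − Y) − 9y_i − 0.5y_i², with Y = y_i + Σ_{j≠i} y_j.
First-order condition: 225 − 3y_i − Σ_{j≠i} y_j = 0.
In a symmetric equilibrium every fishing fleet chooses the same y, so Σ_{j≠i} y_j = 2y. The condition becomes 225 − 5y = 0, giving y = 225/5 = 45.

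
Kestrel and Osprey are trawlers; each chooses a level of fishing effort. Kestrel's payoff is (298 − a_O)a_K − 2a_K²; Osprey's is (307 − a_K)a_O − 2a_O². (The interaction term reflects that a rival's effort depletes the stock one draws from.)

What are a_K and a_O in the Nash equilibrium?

Expanding Kestrel's payoff: 298a_K − a_Oa_K − 2a_K².
∂π/∂a_K = 298 − a_O − 4a_K = 0, so a_K = 74.5 − 0.25a_O.
Likewise for Osprey: a_O = 76.75 − 0.25a_K.
Solving the two reaction functions simultaneously: (1 − (−0.25)(−0.25))a_K = 74.5 − 0.25·76.75, so 0.9375a_K = 55.3125 and a_K = 59.
Then a_O = 76.75 − 0.25·59 = 62.

59, 62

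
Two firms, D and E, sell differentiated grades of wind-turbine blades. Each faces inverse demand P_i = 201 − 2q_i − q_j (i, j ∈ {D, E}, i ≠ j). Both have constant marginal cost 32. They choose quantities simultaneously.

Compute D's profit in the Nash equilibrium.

2284.88

Firm D's profit: π = q_D(201 − 2q_D − q_E) − 32q_D.
∂π/∂q_D = 169 − 4q_D − q_E = 0 ⇒ q_D = 42.25 − 0.25q_E.
By symmetry q_E = q_D; substituting into the reaction function, 1.25q_D = 42.25 and q_D = 33.8.
P_D = 201 − 2·33.8 − 33.8 = 99.6.
Profit = (99.6 − 32)·33.8 = 2284.88.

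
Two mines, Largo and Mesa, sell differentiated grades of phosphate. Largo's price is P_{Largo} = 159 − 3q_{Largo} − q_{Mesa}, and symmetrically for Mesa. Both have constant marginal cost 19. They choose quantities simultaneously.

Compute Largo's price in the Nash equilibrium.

Mine Largo's profit: π = q_{Largo}(159 − 3q_{Largo} − q_{Mesa}) − 19q_{Largo}.
∂π/∂q_{Largo} = 140 − 6q_{Largo} − q_{Mesa} = 0 ⇒ q_{Largo} = 70/3 − (1/6)q_{Mesa}.
Setting q_{Largo} = q_{Mesa} in the reaction function: q_{Largo} = 70/3 − (1/6)q_{Largo}, so q_{Largo} = (70/3) / (7/6) = 20.
P_{Largo} = 159 − 3·20 − 20 = 79.

79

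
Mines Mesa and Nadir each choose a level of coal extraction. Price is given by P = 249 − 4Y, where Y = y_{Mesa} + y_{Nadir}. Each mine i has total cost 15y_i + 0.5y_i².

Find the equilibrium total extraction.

Mine Mesa's profit: π = y_{Mesa}(249 − 4(y_{Mesa} + y_{Nadir})) − 15y_{Mesa} − 0.5y_{Mesa}².
∂π/∂y_{Mesa} = 234 − 9y_{Mesa} − 4y_{Nadir} = 0, so y_{Mesa} = 26 − (4/9)y_{Nadir}.
The game is symmetric, so in equilibrium y_{Nadir} = y_{Mesa}: the reaction function gives (13/9)y_{Mesa} = 26, hence y_{Mesa} = 18.
Total extraction: 18 + 18 = 36.

36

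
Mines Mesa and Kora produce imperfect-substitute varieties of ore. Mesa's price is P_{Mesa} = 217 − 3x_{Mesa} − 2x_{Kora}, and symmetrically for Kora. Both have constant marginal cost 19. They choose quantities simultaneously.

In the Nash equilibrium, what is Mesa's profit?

Mine Mesa's profit: π = x_{Mesa}(217 − 3x_{Mesa} − 2x_{Kora}) − 19x_{Mesa}.
∂π/∂x_{Mesa} = 198 − 6x_{Mesa} − 2x_{Kora} = 0 ⇒ x_{Mesa} = 33 − (1/3)x_{Kora}.
The game is symmetric, so in equilibrium x_{Kora} = x_{Mesa}: the reaction function gives (4/3)x_{Mesa} = 33, hence x_{Mesa} = 24.75.
P_{Mesa} = 217 − 3·24.75 − 2·24.75 = 93.25.
Profit = (93.25 − 19)·24.75 = 1837.6875.

1837.6875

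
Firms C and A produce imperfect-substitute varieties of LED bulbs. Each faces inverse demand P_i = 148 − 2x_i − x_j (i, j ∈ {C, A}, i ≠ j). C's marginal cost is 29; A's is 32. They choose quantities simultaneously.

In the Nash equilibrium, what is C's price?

Firm C's profit: π = x_C(148 − 2x_C − x_A) − 29x_C.
∂π/∂x_C = 119 − 4x_C − x_A = 0 ⇒ x_C = 29.75 − 0.25x_A.
Similarly x_A = 29 − 0.25x_C.
Plugging x_A into C's best response: x_C = 29.75 − 0.25(29 − 0.25x_C) ⇒ 0.9375x_C = 22.5, so x_C = 24.
Then x_A = 29 − 0.25·24 = 23.
P_C = 148 − 2·24 − 23 = 77.

77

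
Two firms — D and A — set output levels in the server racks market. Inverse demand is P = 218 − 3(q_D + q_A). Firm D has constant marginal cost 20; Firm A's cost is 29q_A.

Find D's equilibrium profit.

Firm D's profit: π = q_D(218 − 3(q_D + q_A)) − 20q_D.
∂π/∂q_D = 198 − 6q_D − 3q_A = 0, so q_D = 33 − 0.5q_A.
By the same steps for A: q_A = 31.5 − 0.5q_D.
Solving the two reaction functions simultaneously: (1 − (−0.5)(−0.5))q_D = 33 − 0.5·31.5, so 0.75q_D = 17.25 and q_D = 23.
Then q_A = 31.5 − 0.5·23 = 20.
Price P = 218 − 3·43 = 89.
D's profit: (89 − 20)·23 = 1587.

1587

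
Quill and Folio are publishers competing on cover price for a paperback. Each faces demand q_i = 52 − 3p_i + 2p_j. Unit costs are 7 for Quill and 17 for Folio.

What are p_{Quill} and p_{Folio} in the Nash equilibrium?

20.125, 23.875

Quill's profit: π = (p_{Quill} − 7)(52 − 3p_{Quill} + 2p_{Folio}).
∂π/∂p_{Quill} = 73 − 6p_{Quill} + 2p_{Folio} = 0 ⇒ p_{Quill} = 73/6 + (1/3)p_{Folio}.
Similarly p_{Folio} = 103/6 + (1/3)p_{Quill}.
Solving the two reaction functions simultaneously: (1 − (1/3)(1/3))p_{Quill} = 73/6 + (1/3)·(103/6), so (8/9)p_{Quill} = 161/9 and p_{Quill} = 20.125.
Then p_{Folio} = 103/6 + (1/3)·20.125 = 23.875.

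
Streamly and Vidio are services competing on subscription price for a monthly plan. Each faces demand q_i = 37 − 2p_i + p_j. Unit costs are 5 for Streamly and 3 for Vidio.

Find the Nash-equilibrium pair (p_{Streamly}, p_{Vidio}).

15.4, 14.6

Streamly's profit: π = (p_{Streamly} − 5)(37 − 2p_{Streamly} + p_{Vidio}).
∂π/∂p_{Streamly} = 47 − 4p_{Streamly} + p_{Vidio} = 0 ⇒ p_{Streamly} = 11.75 + 0.25p_{Vidio}.
Similarly p_{Vidio} = 10.75 + 0.25p_{Streamly}.
Substituting the second reaction function into the first: p_{Streamly} = 11.75 + 0.25(10.75 + 0.25p_{Streamly}), which gives 0.9375p_{Streamly} = 14.4375 ⇒ p_{Streamly} = 15.4.
Then p_{Vidio} = 10.75 + 0.25·15.4 = 14.6.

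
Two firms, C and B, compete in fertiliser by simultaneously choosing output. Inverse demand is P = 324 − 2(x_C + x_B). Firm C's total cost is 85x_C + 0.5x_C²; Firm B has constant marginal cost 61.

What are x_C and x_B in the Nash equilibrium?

Firm C's profit: π = x_C(324 − 2(x_C + x_B)) − 85x_C − 0.5x_C².
∂π/∂x_C = 239 − 5x_C − 2x_B = 0, so x_C = 47.8 − 0.4x_B.
For B: ∂π/∂x_B = 263 − 4x_B − 2x_C = 0 ⇒ x_B = 65.75 − 0.5x_C.
Plugging x_B into C's best response: x_C = 47.8 − 0.4(65.75 − 0.5x_C) ⇒ 0.8x_C = 21.5, so x_C = 26.875.
Then x_B = 65.75 − 0.5·26.875 = 52.3125.

26.875, 52.3125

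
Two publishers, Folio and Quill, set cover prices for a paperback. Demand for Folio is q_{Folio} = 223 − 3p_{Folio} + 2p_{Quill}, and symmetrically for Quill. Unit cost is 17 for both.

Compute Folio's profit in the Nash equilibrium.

Folio's profit: π = (p_{Folio} − 17)(223 − 3p_{Folio} + 2p_{Quill}).
∂π/∂p_{Folio} = 274 − 6p_{Folio} + 2p_{Quill} = 0 ⇒ p_{Folio} = 137/3 + (1/3)p_{Quill}.
The game is symmetric, so in equilibrium p_{Quill} = p_{Folio}: the reaction function gives (2/3)p_{Folio} = 137/3, hence p_{Folio} = 68.5.
q_{Folio} = 223 − 3·68.5 + 2·68.5 = 154.5.
Profit = (68.5 − 17)·154.5 = 7956.75.

7956.75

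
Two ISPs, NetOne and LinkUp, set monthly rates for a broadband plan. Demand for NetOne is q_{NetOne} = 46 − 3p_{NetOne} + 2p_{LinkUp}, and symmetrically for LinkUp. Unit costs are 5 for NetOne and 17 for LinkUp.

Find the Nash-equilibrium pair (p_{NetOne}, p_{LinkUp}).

NetOne's profit: π = (p_{NetOne} − 5)(46 − 3p_{NetOne} + 2p_{LinkUp}).
∂π/∂p_{NetOne} = 61 − 6p_{NetOne} + 2p_{LinkUp} = 0 ⇒ p_{NetOne} = 61/6 + (1/3)p_{LinkUp}.
Similarly p_{LinkUp} = 97/6 + (1/3)p_{NetOne}.
Solving the two reaction functions simultaneously: (1 − (1/3)(1/3))p_{NetOne} = 61/6 + (1/3)·(97/6), so (8/9)p_{NetOne} = 140/9 and p_{NetOne} = 17.5.
Then p_{LinkUp} = 97/6 + (1/3)·17.5 = 22.

17.5, 22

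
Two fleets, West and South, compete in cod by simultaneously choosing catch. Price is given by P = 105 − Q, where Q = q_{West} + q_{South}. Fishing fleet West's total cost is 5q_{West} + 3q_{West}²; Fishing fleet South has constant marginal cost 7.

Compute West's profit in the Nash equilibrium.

Fishing fleet West's profit: π = q_{West}(105 − (q_{West} + q_{South})) − 5q_{West} − 3q_{West}².
∂π/∂q_{West} = 100 − 8q_{West} − q_{South} = 0, so q_{West} = 12.5 − 0.125q_{South}.
For South: ∂π/∂q_{South} = 98 − 2q_{South} − q_{West} = 0 ⇒ q_{South} = 49 − 0.5q_{West}.
Plugging q_{South} into West's best response: q_{West} = 12.5 − 0.125(49 − 0.5q_{West}) ⇒ 0.9375q_{West} = 6.375, so q_{West} = 6.8.
Then q_{South} = 49 − 0.5·6.8 = 45.6.
Price P = 105 − 52.4 = 52.6.
West's profit: (52.6 − 5)·6.8 − 3(6.8)² = 184.96.

184.96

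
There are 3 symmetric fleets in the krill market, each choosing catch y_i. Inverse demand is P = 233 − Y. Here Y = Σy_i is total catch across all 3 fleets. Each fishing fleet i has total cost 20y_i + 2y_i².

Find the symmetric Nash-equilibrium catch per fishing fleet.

26.625

A representative fishing fleet's profit is π_i = y_i(233 − Y) − 20y_i − 2y_i², with Y = y_i + Σ_{j≠i} y_j.
First-order condition: 213 − 6y_i − Σ_{j≠i} y_j = 0.
With identical fishing fleets, set every y_j = y: then 213 − 6y − 2y = 0, i.e. y = 213/8 = 26.625.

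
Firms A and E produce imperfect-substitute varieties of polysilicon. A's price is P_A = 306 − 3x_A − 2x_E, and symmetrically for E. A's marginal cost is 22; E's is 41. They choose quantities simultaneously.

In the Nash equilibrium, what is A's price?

132.0625

Firm A's profit: π = x_A(306 − 3x_A − 2x_E) − 22x_A.
∂π/∂x_A = 284 − 6x_A − 2x_E = 0 ⇒ x_A = 142/3 − (1/3)x_E.
Similarly x_E = 265/6 − (1/3)x_A.
Substituting the second reaction function into the first: x_A = 142/3 − (1/3)(265/6 − (1/3)x_A), which gives (8/9)x_A = 587/18 ⇒ x_A = 36.6875.
Then x_E = 265/6 − (1/3)·36.6875 = 31.9375.
P_A = 306 − 3·36.6875 − 2·31.9375 = 132.0625.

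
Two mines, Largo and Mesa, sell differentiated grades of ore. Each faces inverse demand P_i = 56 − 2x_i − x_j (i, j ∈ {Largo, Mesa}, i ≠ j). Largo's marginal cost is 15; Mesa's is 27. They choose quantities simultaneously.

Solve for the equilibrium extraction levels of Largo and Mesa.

9, 5

Mine Largo's profit: π = x_{Largo}(56 − 2x_{Largo} − x_{Mesa}) − 15x_{Largo}.
∂π/∂x_{Largo} = 41 − 4x_{Largo} − x_{Mesa} = 0 ⇒ x_{Largo} = 10.25 − 0.25x_{Mesa}.
Similarly x_{Mesa} = 7.25 − 0.25x_{Largo}.
Solving the two reaction functions simultaneously: (1 − (−0.25)(−0.25))x_{Largo} = 10.25 − 0.25·7.25, so 0.9375x_{Largo} = 8.4375 and x_{Largo} = 9.
Then x_{Mesa} = 7.25 − 0.25·9 = 5.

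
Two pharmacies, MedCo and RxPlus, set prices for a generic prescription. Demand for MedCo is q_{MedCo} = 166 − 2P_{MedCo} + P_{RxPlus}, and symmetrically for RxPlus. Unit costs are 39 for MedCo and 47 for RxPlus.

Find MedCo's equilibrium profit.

3767.12

MedCo's profit: π = (P_{MedCo} − 39)(166 − 2P_{MedCo} + P_{RxPlus}).
∂π/∂P_{MedCo} = 244 − 4P_{MedCo} + P_{RxPlus} = 0 ⇒ P_{MedCo} = 61 + 0.25P_{RxPlus}.
Similarly P_{RxPlus} = 65 + 0.25P_{MedCo}.
Substituting the second reaction function into the first: P_{MedCo} = 61 + 0.25(65 + 0.25P_{MedCo}), which gives 0.9375P_{MedCo} = 77.25 ⇒ P_{MedCo} = 82.4.
Then P_{RxPlus} = 65 + 0.25·82.4 = 85.6.
q_{MedCo} = 166 − 2·82.4 + 85.6 = 86.8.
Profit = (82.4 − 39)·86.8 = 3767.12.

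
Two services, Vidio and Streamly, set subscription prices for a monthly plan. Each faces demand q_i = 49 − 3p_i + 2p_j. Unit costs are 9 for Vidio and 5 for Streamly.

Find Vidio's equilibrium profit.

Vidio's profit: π = (p_{Vidio} − 9)(49 − 3p_{Vidio} + 2p_{Streamly}).
∂π/∂p_{Vidio} = 76 − 6p_{Vidio} + 2p_{Streamly} = 0 ⇒ p_{Vidio} = 38/3 + (1/3)p_{Streamly}.
Similarly p_{Streamly} = 32/3 + (1/3)p_{Vidio}.
Plugging p_{Streamly} into Vidio's best response: p_{Vidio} = 38/3 + (1/3)(32/3 + (1/3)p_{Vidio}) ⇒ (8/9)p_{Vidio} = 146/9, so p_{Vidio} = 18.25.
Then p_{Streamly} = 32/3 + (1/3)·18.25 = 16.75.
q_{Vidio} = 49 − 3·18.25 + 2·16.75 = 27.75.
Profit = (18.25 − 9)·27.75 = 256.6875.

256.6875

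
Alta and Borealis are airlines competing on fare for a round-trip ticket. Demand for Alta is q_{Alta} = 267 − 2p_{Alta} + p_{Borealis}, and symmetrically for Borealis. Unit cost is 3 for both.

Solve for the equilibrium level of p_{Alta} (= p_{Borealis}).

Alta's profit: π = (p_{Alta} − 3)(267 − 2p_{Alta} + p_{Borealis}).
∂π/∂p_{Alta} = 273 − 4p_{Alta} + p_{Borealis} = 0 ⇒ p_{Alta} = 68.25 + 0.25p_{Borealis}.
The game is symmetric, so in equilibrium p_{Borealis} = p_{Alta}: the reaction function gives 0.75p_{Alta} = 68.25, hence p_{Alta} = 91.

91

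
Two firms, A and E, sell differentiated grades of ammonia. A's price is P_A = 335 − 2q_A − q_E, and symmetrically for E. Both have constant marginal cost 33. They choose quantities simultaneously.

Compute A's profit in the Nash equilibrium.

Firm A's profit: π = q_A(335 − 2q_A − q_E) − 33q_A.
∂π/∂q_A = 302 − 4q_A − q_E = 0 ⇒ q_A = 75.5 − 0.25q_E.
Setting q_A = q_E in the reaction function: q_A = 75.5 − 0.25q_A, so q_A = 75.5 / 1.25 = 60.4.
P_A = 335 − 2·60.4 − 60.4 = 153.8.
Profit = (153.8 − 33)·60.4 = 7296.32.

7296.32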